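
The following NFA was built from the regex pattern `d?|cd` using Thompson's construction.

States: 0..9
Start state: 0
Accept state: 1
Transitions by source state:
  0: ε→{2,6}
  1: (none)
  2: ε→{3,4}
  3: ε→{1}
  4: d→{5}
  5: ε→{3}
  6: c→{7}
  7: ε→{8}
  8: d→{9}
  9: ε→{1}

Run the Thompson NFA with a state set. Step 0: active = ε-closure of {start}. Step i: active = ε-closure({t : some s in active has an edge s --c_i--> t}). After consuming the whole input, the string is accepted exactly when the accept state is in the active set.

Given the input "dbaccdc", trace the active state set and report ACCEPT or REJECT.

start: ε-closure({0}) = {0,1,2,3,4,6}
'd' @ 1: {1,3,5}  (accept∈set)
'b' @ 2: {}  — no active states
rest 'accdc' ignored (set empty)
end set {} — state 1 not in

Answer: REJECT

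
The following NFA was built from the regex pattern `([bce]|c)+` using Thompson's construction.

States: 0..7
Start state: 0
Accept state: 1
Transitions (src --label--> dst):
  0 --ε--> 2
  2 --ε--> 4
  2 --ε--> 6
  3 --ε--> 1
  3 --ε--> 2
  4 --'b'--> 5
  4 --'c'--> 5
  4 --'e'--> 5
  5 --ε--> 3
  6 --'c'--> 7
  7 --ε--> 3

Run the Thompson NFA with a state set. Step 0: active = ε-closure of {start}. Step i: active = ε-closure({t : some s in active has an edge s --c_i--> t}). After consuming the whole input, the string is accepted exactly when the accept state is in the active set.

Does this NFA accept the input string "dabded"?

S₀ = ε-closure({0}) = {0,2,4,6}
'd' @ 1: {}  — state set empty
rest 'abded' ignored (set empty)
final: {}; accept 1 not in set

Answer: REJECT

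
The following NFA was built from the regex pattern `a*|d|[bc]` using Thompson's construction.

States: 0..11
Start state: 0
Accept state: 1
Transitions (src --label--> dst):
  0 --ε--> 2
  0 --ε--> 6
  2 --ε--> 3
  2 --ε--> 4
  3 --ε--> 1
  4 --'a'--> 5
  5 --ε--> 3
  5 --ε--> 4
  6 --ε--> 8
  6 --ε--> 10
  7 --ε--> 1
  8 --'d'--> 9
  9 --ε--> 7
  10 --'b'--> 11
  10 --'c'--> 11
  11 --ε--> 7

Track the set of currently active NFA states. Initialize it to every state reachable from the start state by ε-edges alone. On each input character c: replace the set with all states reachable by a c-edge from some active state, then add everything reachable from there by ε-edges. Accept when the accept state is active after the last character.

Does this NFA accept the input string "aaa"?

start: ε-closure({0}) = {0,1,2,3,4,6,8,10}
'a' @ 1: {1,3,4,5}  ✓accept
'a' @ 2: {1,3,4,5}  ✓accept
'a' @ 3: {1,3,4,5}  ✓accept
after full input: {1,3,4,5}  (accept=1 in)

Answer: ACCEPT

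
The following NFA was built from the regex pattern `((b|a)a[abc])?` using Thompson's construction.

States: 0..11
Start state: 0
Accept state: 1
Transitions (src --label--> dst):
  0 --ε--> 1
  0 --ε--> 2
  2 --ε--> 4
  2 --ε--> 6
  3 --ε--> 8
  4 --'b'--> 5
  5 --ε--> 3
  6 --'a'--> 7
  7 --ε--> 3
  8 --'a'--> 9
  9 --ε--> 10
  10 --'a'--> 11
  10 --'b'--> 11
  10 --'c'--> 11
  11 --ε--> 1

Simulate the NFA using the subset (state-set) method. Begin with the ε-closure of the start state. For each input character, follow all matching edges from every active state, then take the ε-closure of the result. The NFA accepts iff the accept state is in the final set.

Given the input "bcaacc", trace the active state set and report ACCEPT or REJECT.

start: ε-closure({0}) = {0,1,2,4,6}
'b' @ 1: {3,5,8}
'c' @ 2: {}  — state set empty
rest 'aacc' ignored (set empty)
final: {}; accept 1 not in set

Answer: REJECT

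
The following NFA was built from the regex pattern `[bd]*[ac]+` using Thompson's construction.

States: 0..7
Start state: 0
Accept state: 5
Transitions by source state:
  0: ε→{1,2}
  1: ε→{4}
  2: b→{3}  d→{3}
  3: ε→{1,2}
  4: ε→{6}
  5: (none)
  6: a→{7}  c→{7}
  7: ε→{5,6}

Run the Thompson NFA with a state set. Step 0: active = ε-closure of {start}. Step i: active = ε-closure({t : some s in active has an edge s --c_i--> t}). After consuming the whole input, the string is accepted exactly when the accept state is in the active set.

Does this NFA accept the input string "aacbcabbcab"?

initial (ε-close {0}): {0,1,2,4,6}
'a' @ 1: {5,6,7}  [accepting]
'a' @ 2: {5,6,7}  [accepting]
'c' @ 3: {5,6,7}  [accepting]
'b' @ 4: {}  — no active states
rest 'cabbcab' ignored (set empty)
end set {} — state 5 not in

Answer: REJECT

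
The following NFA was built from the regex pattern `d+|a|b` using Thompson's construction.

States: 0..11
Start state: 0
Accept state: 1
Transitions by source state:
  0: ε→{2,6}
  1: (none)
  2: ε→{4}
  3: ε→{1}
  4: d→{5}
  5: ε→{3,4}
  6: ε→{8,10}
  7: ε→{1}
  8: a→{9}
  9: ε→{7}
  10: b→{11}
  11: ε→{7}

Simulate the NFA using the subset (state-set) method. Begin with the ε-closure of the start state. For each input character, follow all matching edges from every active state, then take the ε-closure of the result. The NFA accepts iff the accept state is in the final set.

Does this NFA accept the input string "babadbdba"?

Answer: REJECT

Trace:
start: ε-closure({0}) = {0,2,4,6,8,10}
'b' @ 1: {1,7,11}  ✓accept
'a' @ 2: {}  — state set empty
rest 'badbdba' ignored (set empty)
final: {}; accept 1 not in set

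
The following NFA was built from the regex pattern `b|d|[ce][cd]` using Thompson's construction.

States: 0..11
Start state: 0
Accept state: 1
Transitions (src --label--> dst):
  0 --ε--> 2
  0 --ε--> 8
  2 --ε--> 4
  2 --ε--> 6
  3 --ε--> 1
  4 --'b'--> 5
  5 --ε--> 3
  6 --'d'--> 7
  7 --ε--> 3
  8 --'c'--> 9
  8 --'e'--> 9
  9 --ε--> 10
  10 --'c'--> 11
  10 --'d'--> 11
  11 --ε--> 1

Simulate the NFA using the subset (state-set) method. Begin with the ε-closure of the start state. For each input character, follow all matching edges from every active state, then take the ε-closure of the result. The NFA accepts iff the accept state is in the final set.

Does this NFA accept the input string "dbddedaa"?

start: ε-closure({0}) = {0,2,4,6,8}
'd' @ 1: {1,3,7}  [accepting]
'b' @ 2: {}  — dead — no transitions
rest 'ddedaa' ignored (set empty)
final: {}; accept 1 not in set

Answer: REJECT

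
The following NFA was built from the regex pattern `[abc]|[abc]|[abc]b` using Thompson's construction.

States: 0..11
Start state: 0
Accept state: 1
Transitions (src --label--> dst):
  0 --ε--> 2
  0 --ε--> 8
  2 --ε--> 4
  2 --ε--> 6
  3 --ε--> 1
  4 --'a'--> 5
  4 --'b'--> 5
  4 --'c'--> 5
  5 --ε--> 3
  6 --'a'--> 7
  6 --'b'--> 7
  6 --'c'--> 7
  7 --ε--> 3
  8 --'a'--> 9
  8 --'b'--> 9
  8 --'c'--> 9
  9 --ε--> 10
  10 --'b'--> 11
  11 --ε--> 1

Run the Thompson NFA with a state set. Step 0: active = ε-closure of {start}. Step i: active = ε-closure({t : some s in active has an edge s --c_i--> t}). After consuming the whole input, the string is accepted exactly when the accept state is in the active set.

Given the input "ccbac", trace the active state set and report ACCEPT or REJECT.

S₀ = ε-closure({0}) = {0,2,4,6,8}
'c' @ 1: {1,3,5,7,9,10}  (accept∈set)
'c' @ 2: {}  — dead — no transitions
rest 'bac' ignored (set empty)
end set {} — state 1 not in

Answer: REJECT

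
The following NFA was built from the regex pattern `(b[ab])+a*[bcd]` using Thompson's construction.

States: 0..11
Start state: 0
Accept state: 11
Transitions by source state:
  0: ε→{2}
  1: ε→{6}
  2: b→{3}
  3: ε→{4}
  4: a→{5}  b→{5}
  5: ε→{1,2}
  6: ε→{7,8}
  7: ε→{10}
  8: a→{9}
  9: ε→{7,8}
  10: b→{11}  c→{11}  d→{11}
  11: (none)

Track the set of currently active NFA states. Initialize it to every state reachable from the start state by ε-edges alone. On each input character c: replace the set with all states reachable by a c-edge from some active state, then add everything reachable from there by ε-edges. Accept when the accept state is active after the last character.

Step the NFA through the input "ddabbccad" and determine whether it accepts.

Answer: REJECT

Derivation:
initial (ε-close {0}): {0,2}
'd' @ 1: {}  — no active states
rest 'dabbccad' ignored (set empty)
final: {}; accept 11 not in set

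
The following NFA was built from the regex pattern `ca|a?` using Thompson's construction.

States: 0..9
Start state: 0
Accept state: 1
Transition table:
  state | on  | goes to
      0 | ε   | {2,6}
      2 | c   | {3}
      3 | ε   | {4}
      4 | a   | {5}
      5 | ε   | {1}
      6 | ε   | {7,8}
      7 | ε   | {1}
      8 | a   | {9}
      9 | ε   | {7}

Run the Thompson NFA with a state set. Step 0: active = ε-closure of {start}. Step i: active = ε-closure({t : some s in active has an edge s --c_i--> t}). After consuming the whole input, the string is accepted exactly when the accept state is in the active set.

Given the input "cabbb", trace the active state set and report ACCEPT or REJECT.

Answer: REJECT

Trace:
S₀ = ε-closure({0}) = {0,1,2,6,7,8}
'c' @ 1: {3,4}
'a' @ 2: {1,5}  (accept∈set)
'b' @ 3: {}  — no active states
rest 'bb' ignored (set empty)
final: {}; accept 1 not in set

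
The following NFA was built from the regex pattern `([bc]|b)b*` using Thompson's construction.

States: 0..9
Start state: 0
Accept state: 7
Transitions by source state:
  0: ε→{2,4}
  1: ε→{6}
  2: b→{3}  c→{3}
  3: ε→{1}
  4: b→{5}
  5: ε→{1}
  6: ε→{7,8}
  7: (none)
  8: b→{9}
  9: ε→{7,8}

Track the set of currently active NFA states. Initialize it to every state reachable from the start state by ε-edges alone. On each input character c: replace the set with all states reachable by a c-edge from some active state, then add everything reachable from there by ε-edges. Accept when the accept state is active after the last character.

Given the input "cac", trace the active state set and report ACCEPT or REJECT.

Answer: REJECT

Trace:
S₀ = ε-closure({0}) = {0,2,4}
'c' @ 1: {1,3,6,7,8}  [accepting]
'a' @ 2: {}  — state set empty
rest 'c' ignored (set empty)
after full input: {}  (accept=7 not in)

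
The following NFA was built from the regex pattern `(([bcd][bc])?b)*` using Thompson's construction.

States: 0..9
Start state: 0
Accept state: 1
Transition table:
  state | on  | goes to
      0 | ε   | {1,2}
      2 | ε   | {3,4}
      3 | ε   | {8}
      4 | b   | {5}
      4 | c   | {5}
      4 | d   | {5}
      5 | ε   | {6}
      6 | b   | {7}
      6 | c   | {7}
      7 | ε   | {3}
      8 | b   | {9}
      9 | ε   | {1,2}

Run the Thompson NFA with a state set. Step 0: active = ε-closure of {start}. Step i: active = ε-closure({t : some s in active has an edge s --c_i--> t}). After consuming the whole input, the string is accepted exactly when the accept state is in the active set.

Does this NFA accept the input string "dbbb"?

Answer: ACCEPT

Derivation:
start: ε-closure({0}) = {0,1,2,3,4,8}
'd' @ 1: {5,6}
'b' @ 2: {3,7,8}
'b' @ 3: {1,2,3,4,8,9}  (accept∈set)
'b' @ 4: {1,2,3,4,5,6,8,9}  (accept∈set)
after full input: {1,2,3,4,5,6,8,9}  (accept=1 in)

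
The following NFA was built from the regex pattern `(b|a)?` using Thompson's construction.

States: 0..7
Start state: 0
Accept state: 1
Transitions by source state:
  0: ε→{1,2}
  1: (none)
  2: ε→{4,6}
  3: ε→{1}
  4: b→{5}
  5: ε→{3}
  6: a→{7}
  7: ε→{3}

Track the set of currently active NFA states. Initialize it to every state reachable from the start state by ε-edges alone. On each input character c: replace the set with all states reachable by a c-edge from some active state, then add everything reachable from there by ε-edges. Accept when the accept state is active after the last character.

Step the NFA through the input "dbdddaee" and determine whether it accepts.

S₀ = ε-closure({0}) = {0,1,2,4,6}
'd' @ 1: {}  — state set empty
rest 'bdddaee' ignored (set empty)
final: {}; accept 1 not in set

Answer: REJECT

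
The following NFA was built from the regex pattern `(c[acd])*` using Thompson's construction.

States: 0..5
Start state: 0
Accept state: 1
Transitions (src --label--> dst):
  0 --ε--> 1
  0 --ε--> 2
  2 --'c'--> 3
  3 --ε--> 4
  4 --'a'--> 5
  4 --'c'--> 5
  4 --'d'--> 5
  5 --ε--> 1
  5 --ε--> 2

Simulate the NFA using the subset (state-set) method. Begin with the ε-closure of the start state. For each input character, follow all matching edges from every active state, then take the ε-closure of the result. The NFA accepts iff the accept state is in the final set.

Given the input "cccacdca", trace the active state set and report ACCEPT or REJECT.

initial (ε-close {0}): {0,1,2}
'c' @ 1: {3,4}
'c' @ 2: {1,2,5}  (accept∈set)
'c' @ 3: {3,4}
'a' @ 4: {1,2,5}  (accept∈set)
'c' @ 5: {3,4}
'd' @ 6: {1,2,5}  (accept∈set)
'c' @ 7: {3,4}
'a' @ 8: {1,2,5}  (accept∈set)
after full input: {1,2,5}  (accept=1 in)

Answer: ACCEPT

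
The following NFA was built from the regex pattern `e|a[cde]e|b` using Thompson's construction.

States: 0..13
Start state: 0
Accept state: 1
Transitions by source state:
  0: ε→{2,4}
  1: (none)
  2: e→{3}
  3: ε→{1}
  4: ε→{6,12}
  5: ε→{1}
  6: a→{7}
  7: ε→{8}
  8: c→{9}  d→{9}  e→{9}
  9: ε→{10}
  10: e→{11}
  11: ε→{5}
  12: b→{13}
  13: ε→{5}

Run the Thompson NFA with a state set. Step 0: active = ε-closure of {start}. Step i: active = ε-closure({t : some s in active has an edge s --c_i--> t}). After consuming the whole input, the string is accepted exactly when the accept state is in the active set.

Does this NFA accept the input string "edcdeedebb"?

S₀ = ε-closure({0}) = {0,2,4,6,12}
'e' @ 1: {1,3}  [accepting]
'd' @ 2: {}  — state set empty
rest 'cdeedebb' ignored (set empty)
after full input: {}  (accept=1 not in)

Answer: REJECT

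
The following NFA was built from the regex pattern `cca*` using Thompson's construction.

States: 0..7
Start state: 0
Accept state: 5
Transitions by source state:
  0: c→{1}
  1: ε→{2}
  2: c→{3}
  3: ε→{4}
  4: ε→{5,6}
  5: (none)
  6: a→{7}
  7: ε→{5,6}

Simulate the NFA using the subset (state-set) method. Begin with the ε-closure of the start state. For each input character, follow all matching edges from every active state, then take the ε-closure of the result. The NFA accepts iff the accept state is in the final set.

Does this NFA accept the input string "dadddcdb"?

S₀ = ε-closure({0}) = {0}
'd' @ 1: {}  — state set empty
rest 'adddcdb' ignored (set empty)
end set {} — state 5 not in

Answer: REJECT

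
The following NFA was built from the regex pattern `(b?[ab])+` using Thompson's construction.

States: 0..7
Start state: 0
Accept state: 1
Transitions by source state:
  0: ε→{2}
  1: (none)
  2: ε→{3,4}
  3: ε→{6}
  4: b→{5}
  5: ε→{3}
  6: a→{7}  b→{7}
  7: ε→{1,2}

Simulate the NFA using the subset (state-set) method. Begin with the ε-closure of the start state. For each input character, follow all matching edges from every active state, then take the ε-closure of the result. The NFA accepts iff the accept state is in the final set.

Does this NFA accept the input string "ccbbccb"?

Answer: REJECT

Steps:
S₀ = ε-closure({0}) = {0,2,3,4,6}
'c' @ 1: {}  — dead — no transitions
rest 'cbbccb' ignored (set empty)
after full input: {}  (accept=1 not in)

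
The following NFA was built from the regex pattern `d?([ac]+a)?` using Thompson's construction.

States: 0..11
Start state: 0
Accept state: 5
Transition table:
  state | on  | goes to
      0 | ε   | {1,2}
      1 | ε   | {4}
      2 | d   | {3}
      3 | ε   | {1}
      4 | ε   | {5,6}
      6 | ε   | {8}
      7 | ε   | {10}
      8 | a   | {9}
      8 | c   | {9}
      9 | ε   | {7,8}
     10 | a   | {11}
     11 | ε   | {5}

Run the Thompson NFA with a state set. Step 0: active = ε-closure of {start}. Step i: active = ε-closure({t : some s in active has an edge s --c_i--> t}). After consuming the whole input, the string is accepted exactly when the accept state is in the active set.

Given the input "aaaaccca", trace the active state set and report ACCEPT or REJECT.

Answer: ACCEPT

Derivation:
initial (ε-close {0}): {0,1,2,4,5,6,8}
'a' @ 1: {7,8,9,10}
'a' @ 2: {5,7,8,9,10,11}  [accepting]
'a' @ 3: {5,7,8,9,10,11}  [accepting]
'a' @ 4: {5,7,8,9,10,11}  [accepting]
'c' @ 5: {7,8,9,10}
'c' @ 6: {7,8,9,10}
'c' @ 7: {7,8,9,10}
'a' @ 8: {5,7,8,9,10,11}  [accepting]
end set {5,7,8,9,10,11} — state 5 in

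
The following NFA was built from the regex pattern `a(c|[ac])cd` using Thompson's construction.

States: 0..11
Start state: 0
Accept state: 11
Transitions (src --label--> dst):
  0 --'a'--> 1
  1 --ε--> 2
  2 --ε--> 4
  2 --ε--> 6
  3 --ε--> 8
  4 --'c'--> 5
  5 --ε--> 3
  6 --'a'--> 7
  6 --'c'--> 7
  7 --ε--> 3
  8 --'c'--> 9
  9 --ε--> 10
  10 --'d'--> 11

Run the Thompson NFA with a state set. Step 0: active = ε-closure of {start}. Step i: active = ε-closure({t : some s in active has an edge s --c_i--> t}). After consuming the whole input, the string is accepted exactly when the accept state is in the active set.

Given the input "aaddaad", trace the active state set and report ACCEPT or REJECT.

initial (ε-close {0}): {0}
'a' @ 1: {1,2,4,6}
'a' @ 2: {3,7,8}
'd' @ 3: {}  — state set empty
rest 'daad' ignored (set empty)
final: {}; accept 11 not in set

Answer: REJECT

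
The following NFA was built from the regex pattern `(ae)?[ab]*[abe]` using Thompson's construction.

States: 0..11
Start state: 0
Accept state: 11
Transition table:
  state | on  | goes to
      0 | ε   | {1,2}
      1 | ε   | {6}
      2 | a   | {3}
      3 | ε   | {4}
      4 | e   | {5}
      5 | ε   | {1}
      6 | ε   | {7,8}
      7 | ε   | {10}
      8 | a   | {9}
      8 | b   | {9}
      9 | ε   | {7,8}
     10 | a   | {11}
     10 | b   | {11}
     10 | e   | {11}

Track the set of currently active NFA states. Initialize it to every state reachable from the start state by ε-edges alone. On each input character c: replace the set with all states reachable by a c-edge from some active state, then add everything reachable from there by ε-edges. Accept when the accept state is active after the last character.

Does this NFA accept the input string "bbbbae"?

Answer: ACCEPT

Trace:
initial (ε-close {0}): {0,1,2,6,7,8,10}
'b' @ 1: {7,8,9,10,11}  ✓accept
'b' @ 2: {7,8,9,10,11}  ✓accept
'b' @ 3: {7,8,9,10,11}  ✓accept
'b' @ 4: {7,8,9,10,11}  ✓accept
'a' @ 5: {7,8,9,10,11}  ✓accept
'e' @ 6: {11}  ✓accept
end set {11} — state 11 in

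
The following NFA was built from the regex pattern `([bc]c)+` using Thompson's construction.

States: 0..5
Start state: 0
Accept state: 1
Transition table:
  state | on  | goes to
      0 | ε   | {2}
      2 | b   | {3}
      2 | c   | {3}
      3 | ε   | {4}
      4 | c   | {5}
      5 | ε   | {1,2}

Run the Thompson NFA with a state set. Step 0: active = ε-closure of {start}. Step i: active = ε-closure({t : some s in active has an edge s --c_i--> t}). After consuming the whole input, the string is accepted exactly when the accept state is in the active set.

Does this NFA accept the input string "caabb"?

Answer: REJECT

Steps:
start: ε-closure({0}) = {0,2}
'c' @ 1: {3,4}
'a' @ 2: {}  — state set empty
rest 'abb' ignored (set empty)
end set {} — state 1 not in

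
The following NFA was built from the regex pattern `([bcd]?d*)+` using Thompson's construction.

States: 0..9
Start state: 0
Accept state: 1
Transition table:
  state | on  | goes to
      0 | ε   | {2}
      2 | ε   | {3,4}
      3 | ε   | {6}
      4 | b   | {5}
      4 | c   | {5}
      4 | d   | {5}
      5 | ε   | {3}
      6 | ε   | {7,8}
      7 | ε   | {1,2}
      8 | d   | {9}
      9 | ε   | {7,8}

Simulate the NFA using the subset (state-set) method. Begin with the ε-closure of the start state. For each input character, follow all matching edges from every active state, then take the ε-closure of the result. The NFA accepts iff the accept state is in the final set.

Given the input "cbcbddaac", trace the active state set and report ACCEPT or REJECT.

Answer: REJECT

Trace:
start: ε-closure({0}) = {0,1,2,3,4,6,7,8}
'c' @ 1: {1,2,3,4,5,6,7,8}  [accepting]
'b' @ 2: {1,2,3,4,5,6,7,8}  [accepting]
'c' @ 3: {1,2,3,4,5,6,7,8}  [accepting]
'b' @ 4: {1,2,3,4,5,6,7,8}  [accepting]
'd' @ 5: {1,2,3,4,5,6,7,8,9}  [accepting]
'd' @ 6: {1,2,3,4,5,6,7,8,9}  [accepting]
'a' @ 7: {}  — no active states
rest 'ac' ignored (set empty)
after full input: {}  (accept=1 not in)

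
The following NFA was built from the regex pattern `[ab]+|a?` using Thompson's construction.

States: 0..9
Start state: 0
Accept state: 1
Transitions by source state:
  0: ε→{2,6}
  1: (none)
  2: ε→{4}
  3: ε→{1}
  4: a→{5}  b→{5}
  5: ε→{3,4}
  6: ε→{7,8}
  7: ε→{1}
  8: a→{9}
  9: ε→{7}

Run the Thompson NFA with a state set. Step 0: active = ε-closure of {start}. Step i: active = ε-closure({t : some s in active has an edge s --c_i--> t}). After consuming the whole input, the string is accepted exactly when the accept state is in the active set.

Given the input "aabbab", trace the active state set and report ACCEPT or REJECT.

Answer: ACCEPT

Trace:
S₀ = ε-closure({0}) = {0,1,2,4,6,7,8}
'a' @ 1: {1,3,4,5,7,9}  [accepting]
'a' @ 2: {1,3,4,5}  [accepting]
'b' @ 3: {1,3,4,5}  [accepting]
'b' @ 4: {1,3,4,5}  [accepting]
'a' @ 5: {1,3,4,5}  [accepting]
'b' @ 6: {1,3,4,5}  [accepting]
after full input: {1,3,4,5}  (accept=1 in)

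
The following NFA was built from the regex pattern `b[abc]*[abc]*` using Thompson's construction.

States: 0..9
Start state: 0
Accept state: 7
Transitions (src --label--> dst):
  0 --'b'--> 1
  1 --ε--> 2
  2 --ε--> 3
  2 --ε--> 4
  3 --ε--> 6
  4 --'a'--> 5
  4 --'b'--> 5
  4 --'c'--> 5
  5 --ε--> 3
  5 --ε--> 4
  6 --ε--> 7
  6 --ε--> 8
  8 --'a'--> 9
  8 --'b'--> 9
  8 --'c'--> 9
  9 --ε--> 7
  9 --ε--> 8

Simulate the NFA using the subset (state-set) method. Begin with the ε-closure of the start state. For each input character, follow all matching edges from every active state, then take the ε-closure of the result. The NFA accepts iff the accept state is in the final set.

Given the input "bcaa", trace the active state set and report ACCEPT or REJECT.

Answer: ACCEPT

Steps:
start: ε-closure({0}) = {0}
'b' @ 1: {1,2,3,4,6,7,8}  (accept∈set)
'c' @ 2: {3,4,5,6,7,8,9}  (accept∈set)
'a' @ 3: {3,4,5,6,7,8,9}  (accept∈set)
'a' @ 4: {3,4,5,6,7,8,9}  (accept∈set)
end set {3,4,5,6,7,8,9} — state 7 in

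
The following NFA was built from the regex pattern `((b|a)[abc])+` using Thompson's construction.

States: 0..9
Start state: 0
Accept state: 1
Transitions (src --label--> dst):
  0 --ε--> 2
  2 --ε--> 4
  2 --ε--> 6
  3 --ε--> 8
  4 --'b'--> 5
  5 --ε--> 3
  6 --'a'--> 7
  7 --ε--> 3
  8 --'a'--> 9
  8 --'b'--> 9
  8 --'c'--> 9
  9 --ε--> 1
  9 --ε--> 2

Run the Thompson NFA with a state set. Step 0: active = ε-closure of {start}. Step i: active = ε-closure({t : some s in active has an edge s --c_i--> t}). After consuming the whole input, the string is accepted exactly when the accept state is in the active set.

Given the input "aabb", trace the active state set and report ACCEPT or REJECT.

S₀ = ε-closure({0}) = {0,2,4,6}
'a' @ 1: {3,7,8}
'a' @ 2: {1,2,4,6,9}  ✓accept
'b' @ 3: {3,5,8}
'b' @ 4: {1,2,4,6,9}  ✓accept
final: {1,2,4,6,9}; accept 1 in set

Answer: ACCEPT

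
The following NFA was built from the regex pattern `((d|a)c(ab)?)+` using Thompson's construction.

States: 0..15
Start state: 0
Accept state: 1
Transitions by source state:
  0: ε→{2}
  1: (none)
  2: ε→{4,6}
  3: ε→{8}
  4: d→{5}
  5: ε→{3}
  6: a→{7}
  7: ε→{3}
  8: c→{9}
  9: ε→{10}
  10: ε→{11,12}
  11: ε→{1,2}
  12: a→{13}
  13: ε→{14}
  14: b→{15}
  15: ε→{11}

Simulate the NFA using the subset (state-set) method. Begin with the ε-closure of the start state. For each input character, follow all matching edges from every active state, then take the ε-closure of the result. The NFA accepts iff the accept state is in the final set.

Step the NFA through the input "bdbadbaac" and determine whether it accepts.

Answer: REJECT

Trace:
initial (ε-close {0}): {0,2,4,6}
'b' @ 1: {}  — no active states
rest 'dbadbaac' ignored (set empty)
after full input: {}  (accept=1 not in)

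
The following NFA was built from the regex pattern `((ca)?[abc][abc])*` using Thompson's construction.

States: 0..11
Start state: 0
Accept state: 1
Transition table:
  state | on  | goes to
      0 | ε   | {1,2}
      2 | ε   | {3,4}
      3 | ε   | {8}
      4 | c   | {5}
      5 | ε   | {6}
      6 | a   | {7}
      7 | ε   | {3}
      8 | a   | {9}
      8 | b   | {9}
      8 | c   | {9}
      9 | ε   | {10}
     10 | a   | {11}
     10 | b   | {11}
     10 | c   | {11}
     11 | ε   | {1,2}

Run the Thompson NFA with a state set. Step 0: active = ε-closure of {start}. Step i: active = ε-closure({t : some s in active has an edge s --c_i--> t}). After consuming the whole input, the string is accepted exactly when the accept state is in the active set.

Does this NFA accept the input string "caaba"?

start: ε-closure({0}) = {0,1,2,3,4,8}
'c' @ 1: {5,6,9,10}
'a' @ 2: {1,2,3,4,7,8,11}  ✓accept
'a' @ 3: {9,10}
'b' @ 4: {1,2,3,4,8,11}  ✓accept
'a' @ 5: {9,10}
final: {9,10}; accept 1 not in set

Answer: REJECT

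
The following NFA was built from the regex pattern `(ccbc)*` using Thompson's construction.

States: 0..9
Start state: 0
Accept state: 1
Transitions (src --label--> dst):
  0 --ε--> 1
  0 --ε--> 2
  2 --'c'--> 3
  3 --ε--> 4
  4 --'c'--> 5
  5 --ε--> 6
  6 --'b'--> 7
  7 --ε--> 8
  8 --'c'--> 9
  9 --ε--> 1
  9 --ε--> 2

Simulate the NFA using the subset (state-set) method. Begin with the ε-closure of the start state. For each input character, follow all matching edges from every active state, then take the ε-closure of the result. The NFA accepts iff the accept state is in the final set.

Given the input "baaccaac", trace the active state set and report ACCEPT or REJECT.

Answer: REJECT

Derivation:
start: ε-closure({0}) = {0,1,2}
'b' @ 1: {}  — no active states
rest 'aaccaac' ignored (set empty)
final: {}; accept 1 not in set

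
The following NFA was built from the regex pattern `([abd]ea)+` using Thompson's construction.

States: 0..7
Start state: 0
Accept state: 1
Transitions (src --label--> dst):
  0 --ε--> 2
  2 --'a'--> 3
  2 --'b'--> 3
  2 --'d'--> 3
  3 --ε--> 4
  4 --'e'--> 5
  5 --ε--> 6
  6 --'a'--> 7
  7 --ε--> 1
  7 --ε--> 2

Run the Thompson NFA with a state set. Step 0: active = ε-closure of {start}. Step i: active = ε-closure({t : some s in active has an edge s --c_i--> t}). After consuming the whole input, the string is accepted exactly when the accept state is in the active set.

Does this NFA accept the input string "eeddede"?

Answer: REJECT

Trace:
initial (ε-close {0}): {0,2}
'e' @ 1: {}  — dead — no transitions
rest 'eddede' ignored (set empty)
final: {}; accept 1 not in set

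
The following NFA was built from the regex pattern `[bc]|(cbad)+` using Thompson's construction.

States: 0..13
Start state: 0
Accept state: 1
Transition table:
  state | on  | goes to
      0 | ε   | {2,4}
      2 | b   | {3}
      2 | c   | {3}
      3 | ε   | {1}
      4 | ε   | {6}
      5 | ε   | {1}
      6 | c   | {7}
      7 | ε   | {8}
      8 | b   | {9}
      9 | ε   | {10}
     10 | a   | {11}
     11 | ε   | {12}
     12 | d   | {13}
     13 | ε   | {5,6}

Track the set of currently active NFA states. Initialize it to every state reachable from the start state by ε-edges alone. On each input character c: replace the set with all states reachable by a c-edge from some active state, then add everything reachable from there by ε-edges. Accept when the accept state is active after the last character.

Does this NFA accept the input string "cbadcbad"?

Answer: ACCEPT

Trace:
initial (ε-close {0}): {0,2,4,6}
'c' @ 1: {1,3,7,8}  ✓accept
'b' @ 2: {9,10}
'a' @ 3: {11,12}
'd' @ 4: {1,5,6,13}  ✓accept
'c' @ 5: {7,8}
'b' @ 6: {9,10}
'a' @ 7: {11,12}
'd' @ 8: {1,5,6,13}  ✓accept
final: {1,5,6,13}; accept 1 in set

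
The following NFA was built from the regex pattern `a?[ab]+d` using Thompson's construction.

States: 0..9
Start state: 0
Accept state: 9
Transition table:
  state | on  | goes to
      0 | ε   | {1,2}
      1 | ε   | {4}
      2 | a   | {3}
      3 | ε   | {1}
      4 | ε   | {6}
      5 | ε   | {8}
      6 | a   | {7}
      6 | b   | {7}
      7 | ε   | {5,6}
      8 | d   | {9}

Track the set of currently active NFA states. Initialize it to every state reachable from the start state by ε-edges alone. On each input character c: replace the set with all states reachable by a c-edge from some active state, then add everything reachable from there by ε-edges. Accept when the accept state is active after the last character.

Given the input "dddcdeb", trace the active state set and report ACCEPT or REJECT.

Answer: REJECT

Derivation:
start: ε-closure({0}) = {0,1,2,4,6}
'd' @ 1: {}  — dead — no transitions
rest 'ddcdeb' ignored (set empty)
after full input: {}  (accept=9 not in)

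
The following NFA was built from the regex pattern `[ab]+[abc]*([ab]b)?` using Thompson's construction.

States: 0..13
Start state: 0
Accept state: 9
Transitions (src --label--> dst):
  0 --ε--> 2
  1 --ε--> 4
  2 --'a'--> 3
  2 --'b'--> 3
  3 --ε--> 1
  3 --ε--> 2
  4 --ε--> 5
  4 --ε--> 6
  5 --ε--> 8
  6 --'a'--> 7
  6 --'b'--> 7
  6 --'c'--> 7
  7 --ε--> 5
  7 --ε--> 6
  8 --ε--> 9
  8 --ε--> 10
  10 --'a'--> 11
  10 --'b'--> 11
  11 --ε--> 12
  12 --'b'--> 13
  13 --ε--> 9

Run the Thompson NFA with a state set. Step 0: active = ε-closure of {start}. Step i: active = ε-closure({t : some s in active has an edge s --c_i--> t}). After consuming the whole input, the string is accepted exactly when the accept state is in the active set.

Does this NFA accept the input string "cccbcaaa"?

start: ε-closure({0}) = {0,2}
'c' @ 1: {}  — no active states
rest 'ccbcaaa' ignored (set empty)
final: {}; accept 9 not in set

Answer: REJECT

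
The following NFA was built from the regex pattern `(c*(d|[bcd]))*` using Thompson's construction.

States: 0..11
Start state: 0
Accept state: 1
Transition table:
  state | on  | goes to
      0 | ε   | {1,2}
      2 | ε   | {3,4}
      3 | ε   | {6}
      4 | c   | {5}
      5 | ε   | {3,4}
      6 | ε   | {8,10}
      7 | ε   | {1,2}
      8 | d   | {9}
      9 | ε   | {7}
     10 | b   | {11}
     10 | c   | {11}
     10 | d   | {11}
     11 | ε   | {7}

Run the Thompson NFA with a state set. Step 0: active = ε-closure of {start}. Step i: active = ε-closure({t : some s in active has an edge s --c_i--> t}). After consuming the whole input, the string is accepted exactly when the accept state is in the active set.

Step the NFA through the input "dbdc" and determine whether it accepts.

start: ε-closure({0}) = {0,1,2,3,4,6,8,10}
'd' @ 1: {1,2,3,4,6,7,8,9,10,11}  [accepting]
'b' @ 2: {1,2,3,4,6,7,8,10,11}  [accepting]
'd' @ 3: {1,2,3,4,6,7,8,9,10,11}  [accepting]
'c' @ 4: {1,2,3,4,5,6,7,8,10,11}  [accepting]
after full input: {1,2,3,4,5,6,7,8,10,11}  (accept=1 in)

Answer: ACCEPT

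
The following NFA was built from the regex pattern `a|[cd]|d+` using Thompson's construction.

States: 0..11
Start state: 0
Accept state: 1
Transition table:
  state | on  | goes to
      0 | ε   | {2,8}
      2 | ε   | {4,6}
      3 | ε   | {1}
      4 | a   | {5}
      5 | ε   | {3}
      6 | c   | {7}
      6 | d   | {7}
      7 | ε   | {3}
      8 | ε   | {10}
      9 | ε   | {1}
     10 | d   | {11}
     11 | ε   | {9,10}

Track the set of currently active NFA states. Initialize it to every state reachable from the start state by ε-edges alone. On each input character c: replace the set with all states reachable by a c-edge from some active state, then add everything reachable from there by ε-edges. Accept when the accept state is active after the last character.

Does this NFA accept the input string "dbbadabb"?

Answer: REJECT

Trace:
S₀ = ε-closure({0}) = {0,2,4,6,8,10}
'd' @ 1: {1,3,7,9,10,11}  ✓accept
'b' @ 2: {}  — dead — no transitions
rest 'badabb' ignored (set empty)
after full input: {}  (accept=1 not in)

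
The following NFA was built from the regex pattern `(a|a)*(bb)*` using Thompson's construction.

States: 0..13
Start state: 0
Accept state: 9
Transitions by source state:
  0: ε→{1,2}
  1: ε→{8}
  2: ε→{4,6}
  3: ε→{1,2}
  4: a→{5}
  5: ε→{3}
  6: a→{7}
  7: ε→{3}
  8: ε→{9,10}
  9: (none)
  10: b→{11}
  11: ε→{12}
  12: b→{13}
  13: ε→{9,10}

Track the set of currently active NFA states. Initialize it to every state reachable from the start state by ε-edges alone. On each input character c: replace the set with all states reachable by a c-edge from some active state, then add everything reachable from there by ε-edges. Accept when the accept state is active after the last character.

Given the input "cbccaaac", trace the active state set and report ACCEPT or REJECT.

start: ε-closure({0}) = {0,1,2,4,6,8,9,10}
'c' @ 1: {}  — no active states
rest 'bccaaac' ignored (set empty)
final: {}; accept 9 not in set

Answer: REJECT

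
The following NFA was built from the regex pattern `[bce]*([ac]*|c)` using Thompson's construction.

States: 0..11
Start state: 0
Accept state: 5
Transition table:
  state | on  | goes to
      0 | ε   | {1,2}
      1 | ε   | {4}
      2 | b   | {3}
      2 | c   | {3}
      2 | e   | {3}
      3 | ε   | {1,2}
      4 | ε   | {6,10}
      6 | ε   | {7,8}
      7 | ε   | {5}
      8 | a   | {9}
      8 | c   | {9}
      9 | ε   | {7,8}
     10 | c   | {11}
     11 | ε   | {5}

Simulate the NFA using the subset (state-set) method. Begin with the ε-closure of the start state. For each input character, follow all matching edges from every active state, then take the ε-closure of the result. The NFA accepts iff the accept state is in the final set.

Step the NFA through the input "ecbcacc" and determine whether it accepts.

Answer: ACCEPT

Trace:
initial (ε-close {0}): {0,1,2,4,5,6,7,8,10}
'e' @ 1: {1,2,3,4,5,6,7,8,10}  (accept∈set)
'c' @ 2: {1,2,3,4,5,6,7,8,9,10,11}  (accept∈set)
'b' @ 3: {1,2,3,4,5,6,7,8,10}  (accept∈set)
'c' @ 4: {1,2,3,4,5,6,7,8,9,10,11}  (accept∈set)
'a' @ 5: {5,7,8,9}  (accept∈set)
'c' @ 6: {5,7,8,9}  (accept∈set)
'c' @ 7: {5,7,8,9}  (accept∈set)
end set {5,7,8,9} — state 5 in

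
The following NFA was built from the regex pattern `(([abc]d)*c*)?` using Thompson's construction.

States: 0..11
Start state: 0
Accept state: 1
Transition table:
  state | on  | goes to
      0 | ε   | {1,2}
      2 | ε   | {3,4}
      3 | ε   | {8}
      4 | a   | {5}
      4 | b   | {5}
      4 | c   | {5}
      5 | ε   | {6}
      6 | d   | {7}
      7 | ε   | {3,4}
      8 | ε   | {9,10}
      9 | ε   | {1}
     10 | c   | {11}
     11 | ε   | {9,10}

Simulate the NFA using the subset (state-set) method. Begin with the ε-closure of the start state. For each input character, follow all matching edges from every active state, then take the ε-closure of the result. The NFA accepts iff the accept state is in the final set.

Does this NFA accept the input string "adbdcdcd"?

Answer: ACCEPT

Steps:
S₀ = ε-closure({0}) = {0,1,2,3,4,8,9,10}
'a' @ 1: {5,6}
'd' @ 2: {1,3,4,7,8,9,10}  [accepting]
'b' @ 3: {5,6}
'd' @ 4: {1,3,4,7,8,9,10}  [accepting]
'c' @ 5: {1,5,6,9,10,11}  [accepting]
'd' @ 6: {1,3,4,7,8,9,10}  [accepting]
'c' @ 7: {1,5,6,9,10,11}  [accepting]
'd' @ 8: {1,3,4,7,8,9,10}  [accepting]
end set {1,3,4,7,8,9,10} — state 1 in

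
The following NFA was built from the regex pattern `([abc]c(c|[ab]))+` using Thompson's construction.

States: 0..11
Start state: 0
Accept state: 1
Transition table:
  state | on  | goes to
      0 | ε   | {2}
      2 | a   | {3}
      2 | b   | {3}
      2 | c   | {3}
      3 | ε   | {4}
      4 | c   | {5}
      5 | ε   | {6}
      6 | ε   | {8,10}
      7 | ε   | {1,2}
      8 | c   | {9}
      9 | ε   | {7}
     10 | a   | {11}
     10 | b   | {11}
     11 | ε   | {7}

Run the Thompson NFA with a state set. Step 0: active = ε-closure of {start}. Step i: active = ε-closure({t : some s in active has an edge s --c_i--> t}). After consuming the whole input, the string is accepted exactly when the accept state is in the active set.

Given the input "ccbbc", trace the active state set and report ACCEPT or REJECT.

Answer: REJECT

Trace:
start: ε-closure({0}) = {0,2}
'c' @ 1: {3,4}
'c' @ 2: {5,6,8,10}
'b' @ 3: {1,2,7,11}  [accepting]
'b' @ 4: {3,4}
'c' @ 5: {5,6,8,10}
end set {5,6,8,10} — state 1 not in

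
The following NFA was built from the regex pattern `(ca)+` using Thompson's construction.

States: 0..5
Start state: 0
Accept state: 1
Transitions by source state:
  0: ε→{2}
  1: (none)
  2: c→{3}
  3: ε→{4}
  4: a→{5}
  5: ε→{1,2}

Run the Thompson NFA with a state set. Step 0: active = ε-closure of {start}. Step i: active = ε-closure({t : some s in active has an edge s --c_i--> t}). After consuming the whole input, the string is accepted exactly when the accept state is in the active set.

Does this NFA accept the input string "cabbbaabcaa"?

S₀ = ε-closure({0}) = {0,2}
'c' @ 1: {3,4}
'a' @ 2: {1,2,5}  ✓accept
'b' @ 3: {}  — dead — no transitions
rest 'bbaabcaa' ignored (set empty)
after full input: {}  (accept=1 not in)

Answer: REJECT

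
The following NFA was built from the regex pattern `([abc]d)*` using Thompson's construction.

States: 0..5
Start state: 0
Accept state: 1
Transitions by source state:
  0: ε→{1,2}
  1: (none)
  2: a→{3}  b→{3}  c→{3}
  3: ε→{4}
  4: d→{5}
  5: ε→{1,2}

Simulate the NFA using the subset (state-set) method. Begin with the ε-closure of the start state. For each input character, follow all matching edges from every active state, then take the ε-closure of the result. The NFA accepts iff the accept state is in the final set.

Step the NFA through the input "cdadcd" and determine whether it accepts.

Answer: ACCEPT

Trace:
initial (ε-close {0}): {0,1,2}
'c' @ 1: {3,4}
'd' @ 2: {1,2,5}  [accepting]
'a' @ 3: {3,4}
'd' @ 4: {1,2,5}  [accepting]
'c' @ 5: {3,4}
'd' @ 6: {1,2,5}  [accepting]
end set {1,2,5} — state 1 in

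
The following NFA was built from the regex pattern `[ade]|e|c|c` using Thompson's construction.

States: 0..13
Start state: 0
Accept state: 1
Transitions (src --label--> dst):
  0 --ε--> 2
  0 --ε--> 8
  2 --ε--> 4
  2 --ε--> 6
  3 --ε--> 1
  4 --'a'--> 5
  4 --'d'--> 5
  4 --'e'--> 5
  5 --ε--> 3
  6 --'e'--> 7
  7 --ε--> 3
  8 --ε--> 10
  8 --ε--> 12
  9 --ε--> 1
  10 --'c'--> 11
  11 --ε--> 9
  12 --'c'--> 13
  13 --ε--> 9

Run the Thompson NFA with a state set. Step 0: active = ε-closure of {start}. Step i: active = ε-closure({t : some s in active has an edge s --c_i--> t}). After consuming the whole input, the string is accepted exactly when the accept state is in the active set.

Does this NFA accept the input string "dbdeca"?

start: ε-closure({0}) = {0,2,4,6,8,10,12}
'd' @ 1: {1,3,5}  (accept∈set)
'b' @ 2: {}  — dead — no transitions
rest 'deca' ignored (set empty)
after full input: {}  (accept=1 not in)

Answer: REJECT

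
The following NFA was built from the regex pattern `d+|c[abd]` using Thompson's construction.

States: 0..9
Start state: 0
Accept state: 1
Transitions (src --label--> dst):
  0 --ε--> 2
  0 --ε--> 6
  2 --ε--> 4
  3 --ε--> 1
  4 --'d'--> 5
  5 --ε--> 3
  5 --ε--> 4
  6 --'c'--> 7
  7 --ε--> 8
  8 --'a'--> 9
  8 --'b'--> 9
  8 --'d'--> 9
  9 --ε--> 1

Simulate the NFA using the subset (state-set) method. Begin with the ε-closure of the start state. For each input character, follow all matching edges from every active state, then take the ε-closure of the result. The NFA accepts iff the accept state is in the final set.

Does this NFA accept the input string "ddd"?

start: ε-closure({0}) = {0,2,4,6}
'd' @ 1: {1,3,4,5}  [accepting]
'd' @ 2: {1,3,4,5}  [accepting]
'd' @ 3: {1,3,4,5}  [accepting]
end set {1,3,4,5} — state 1 in

Answer: ACCEPT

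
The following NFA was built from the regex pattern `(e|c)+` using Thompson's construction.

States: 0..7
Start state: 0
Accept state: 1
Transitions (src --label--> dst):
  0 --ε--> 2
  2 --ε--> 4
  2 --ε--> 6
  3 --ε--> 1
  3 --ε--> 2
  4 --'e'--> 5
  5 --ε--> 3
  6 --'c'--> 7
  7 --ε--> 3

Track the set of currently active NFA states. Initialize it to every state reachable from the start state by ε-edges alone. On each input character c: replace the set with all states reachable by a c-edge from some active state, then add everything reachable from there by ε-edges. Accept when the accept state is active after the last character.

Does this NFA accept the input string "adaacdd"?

Answer: REJECT

Steps:
initial (ε-close {0}): {0,2,4,6}
'a' @ 1: {}  — state set empty
rest 'daacdd' ignored (set empty)
after full input: {}  (accept=1 not in)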